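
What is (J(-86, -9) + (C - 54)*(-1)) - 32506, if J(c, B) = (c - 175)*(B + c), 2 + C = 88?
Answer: -7743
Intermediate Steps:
C = 86 (C = -2 + 88 = 86)
J(c, B) = (-175 + c)*(B + c)
(J(-86, -9) + (C - 54)*(-1)) - 32506 = (((-86)² - 175*(-9) - 175*(-86) - 9*(-86)) + (86 - 54)*(-1)) - 32506 = ((7396 + 1575 + 15050 + 774) + 32*(-1)) - 32506 = (24795 - 32) - 32506 = 24763 - 32506 = -7743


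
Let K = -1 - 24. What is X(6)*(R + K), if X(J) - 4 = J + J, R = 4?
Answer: -336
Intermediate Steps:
X(J) = 4 + 2*J (X(J) = 4 + (J + J) = 4 + 2*J)
K = -25
X(6)*(R + K) = (4 + 2*6)*(4 - 25) = (4 + 12)*(-21) = 16*(-21) = -336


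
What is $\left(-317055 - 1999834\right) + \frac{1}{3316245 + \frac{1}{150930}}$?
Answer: $- \frac{1159651269825394609}{500520857851} \approx -2.3169 \cdot 10^{6}$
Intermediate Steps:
$\left(-317055 - 1999834\right) + \frac{1}{3316245 + \frac{1}{150930}} = -2316889 + \frac{1}{3316245 + \frac{1}{150930}} = -2316889 + \frac{1}{\frac{500520857851}{150930}} = -2316889 + \frac{150930}{500520857851} = - \frac{1159651269825394609}{500520857851}$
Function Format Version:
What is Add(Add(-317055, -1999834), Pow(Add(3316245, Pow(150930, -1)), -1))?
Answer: Rational(-1159651269825394609, 500520857851) ≈ -2.3169e+6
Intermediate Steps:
Add(Add(-317055, -1999834), Pow(Add(3316245, Pow(150930, -1)), -1)) = Add(-2316889, Pow(Add(3316245, Rational(1, 150930)), -1)) = Add(-2316889, Pow(Rational(500520857851, 150930), -1)) = Add(-2316889, Rational(150930, 500520857851)) = Rational(-1159651269825394609, 500520857851)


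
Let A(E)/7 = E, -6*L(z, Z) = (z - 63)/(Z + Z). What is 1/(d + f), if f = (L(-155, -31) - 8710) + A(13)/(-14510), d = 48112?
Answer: 674715/26584720801 ≈ 2.5380e-5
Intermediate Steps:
L(z, Z) = -(-63 + z)/(12*Z) (L(z, Z) = -(z - 63)/(6*(Z + Z)) = -(-63 + z)/(6*(2*Z)) = -(-63 + z)*1/(2*Z)/6 = -(-63 + z)/(12*Z))
A(E) = 7*E
f = -5877167279/674715 (f = ((1/12)*(63 - 1*(-155))/(-31) - 8710) + (7*13)/(-14510) = ((1/12)*(-1/31)*(63 + 155) - 8710) + 91*(-1/14510) = ((1/12)*(-1/31)*218 - 8710) - 91/14510 = (-109/186 - 8710) - 91/14510 = -1620169/186 - 91/14510 = -5877167279/674715 ≈ -8710.6)
1/(d + f) = 1/(48112 - 5877167279/674715) = 1/(26584720801/674715) = 674715/26584720801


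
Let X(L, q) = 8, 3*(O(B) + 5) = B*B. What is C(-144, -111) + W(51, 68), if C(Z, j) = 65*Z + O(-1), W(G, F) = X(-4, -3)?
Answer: -28070/3 ≈ -9356.7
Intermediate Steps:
O(B) = -5 + B²/3 (O(B) = -5 + (B*B)/3 = -5 + B²/3)
W(G, F) = 8
C(Z, j) = -14/3 + 65*Z (C(Z, j) = 65*Z + (-5 + (⅓)*(-1)²) = 65*Z + (-5 + (⅓)*1) = 65*Z + (-5 + ⅓) = 65*Z - 14/3 = -14/3 + 65*Z)
C(-144, -111) + W(51, 68) = (-14/3 + 65*(-144)) + 8 = (-14/3 - 9360) + 8 = -28094/3 + 8 = -28070/3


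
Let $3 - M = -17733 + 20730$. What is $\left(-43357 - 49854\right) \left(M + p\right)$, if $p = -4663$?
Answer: $713716627$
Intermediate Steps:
$M = -2994$ ($M = 3 - \left(-17733 + 20730\right) = 3 - 2997 = -2994$)
$\left(-43357 - 49854\right) \left(M + p\right) = \left(-43357 - 49854\right) \left(-2994 - 4663\right) = \left(-93211\right) \left(-7657\right) = 713716627$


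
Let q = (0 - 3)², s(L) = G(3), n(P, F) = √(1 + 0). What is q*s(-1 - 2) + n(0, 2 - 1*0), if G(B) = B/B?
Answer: 10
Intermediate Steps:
n(P, F) = 1 (n(P, F) = √1 = 1)
G(B) = 1
s(L) = 1
q = 9 (q = (-3)² = 9)
q*s(-1 - 2) + n(0, 2 - 1*0) = 9*1 + 1 = 9 + 1 = 10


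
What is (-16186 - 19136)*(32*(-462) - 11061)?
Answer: 912897090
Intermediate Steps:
(-16186 - 19136)*(32*(-462) - 11061) = -35322*(-14784 - 11061) = -35322*(-25845) = 912897090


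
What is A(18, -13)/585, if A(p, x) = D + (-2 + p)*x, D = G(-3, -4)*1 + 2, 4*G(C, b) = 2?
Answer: -137/390 ≈ -0.35128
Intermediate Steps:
G(C, b) = 1/2 (G(C, b) = (1/4)*2 = 1/2)
D = 5/2 (D = (1/2)*1 + 2 = 1/2 + 2 = 5/2 ≈ 2.5000)
A(p, x) = 5/2 + x*(-2 + p) (A(p, x) = 5/2 + (-2 + p)*x = 5/2 + x*(-2 + p))
A(18, -13)/585 = (5/2 - 2*(-13) + 18*(-13))/585 = (5/2 + 26 - 234)*(1/585) = -411/2*1/585 = -137/390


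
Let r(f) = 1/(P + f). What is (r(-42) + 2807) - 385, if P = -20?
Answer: 150163/62 ≈ 2422.0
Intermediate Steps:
r(f) = 1/(-20 + f)
(r(-42) + 2807) - 385 = (1/(-20 - 42) + 2807) - 385 = (1/(-62) + 2807) - 385 = (-1/62 + 2807) - 385 = 174033/62 - 385 = 150163/62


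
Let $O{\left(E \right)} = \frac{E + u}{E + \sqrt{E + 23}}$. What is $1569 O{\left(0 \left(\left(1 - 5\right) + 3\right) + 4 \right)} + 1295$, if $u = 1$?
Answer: $- \frac{17135}{11} + \frac{23535 \sqrt{3}}{11} \approx 2148.1$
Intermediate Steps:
$O{\left(E \right)} = \frac{1 + E}{E + \sqrt{23 + E}}$ ($O{\left(E \right)} = \frac{E + 1}{E + \sqrt{E + 23}} = \frac{1 + E}{E + \sqrt{23 + E}}$)
$1569 O{\left(0 \left(\left(1 - 5\right) + 3\right) + 4 \right)} + 1295 = 1569 \frac{1 + \left(0 \left(\left(1 - 5\right) + 3\right) + 4\right)}{\left(0 \left(\left(1 - 5\right) + 3\right) + 4\right) + \sqrt{23 + \left(0 \left(\left(1 - 5\right) + 3\right) + 4\right)}} + 1295 = 1569 \frac{1 + \left(0 \left(-4 + 3\right) + 4\right)}{\left(0 \left(-4 + 3\right) + 4\right) + \sqrt{23 + \left(0 \left(-4 + 3\right) + 4\right)}} + 1295 = 1569 \frac{1 + \left(0 \left(-1\right) + 4\right)}{\left(0 \left(-1\right) + 4\right) + \sqrt{23 + \left(0 \left(-1\right) + 4\right)}} + 1295 = 1569 \frac{1 + \left(0 + 4\right)}{\left(0 + 4\right) + \sqrt{23 + \left(0 + 4\right)}} + 1295 = 1569 \frac{1 + 4}{4 + \sqrt{23 + 4}} + 1295 = 1569 \frac{1}{4 + \sqrt{27}} \cdot 5 + 1295 = 1569 \frac{1}{4 + 3 \sqrt{3}} \cdot 5 + 1295 = 1569 \frac{5}{4 + 3 \sqrt{3}} + 1295 = \frac{7845}{4 + 3 \sqrt{3}} + 1295 = 1295 + \frac{7845}{4 + 3 \sqrt{3}}$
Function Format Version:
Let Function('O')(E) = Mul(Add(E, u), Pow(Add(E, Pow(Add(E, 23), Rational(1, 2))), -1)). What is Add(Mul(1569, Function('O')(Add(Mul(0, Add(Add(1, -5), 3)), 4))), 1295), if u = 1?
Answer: Add(Rational(-17135, 11), Mul(Rational(23535, 11), Pow(3, Rational(1, 2)))) ≈ 2148.1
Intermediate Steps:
Function('O')(E) = Mul(Pow(Add(E, Pow(Add(23, E), Rational(1, 2))), -1), Add(1, E)) (Function('O')(E) = Mul(Add(E, 1), Pow(Add(E, Pow(Add(E, 23), Rational(1, 2))), -1)) = Mul(Add(1, E), Pow(Add(E, Pow(Add(23, E), Rational(1, 2))), -1)) = Mul(Pow(Add(E, Pow(Add(23, E), Rational(1, 2))), -1), Add(1, E)))
Add(Mul(1569, Function('O')(Add(Mul(0, Add(Add(1, -5), 3)), 4))), 1295) = Add(Mul(1569, Mul(Pow(Add(Add(Mul(0, Add(Add(1, -5), 3)), 4), Pow(Add(23, Add(Mul(0, Add(Add(1, -5), 3)), 4)), Rational(1, 2))), -1), Add(1, Add(Mul(0, Add(Add(1, -5), 3)), 4)))), 1295) = Add(Mul(1569, Mul(Pow(Add(Add(Mul(0, Add(-4, 3)), 4), Pow(Add(23, Add(Mul(0, Add(-4, 3)), 4)), Rational(1, 2))), -1), Add(1, Add(Mul(0, Add(-4, 3)), 4)))), 1295) = Add(Mul(1569, Mul(Pow(Add(Add(Mul(0, -1), 4), Pow(Add(23, Add(Mul(0, -1), 4)), Rational(1, 2))), -1), Add(1, Add(Mul(0, -1), 4)))), 1295) = Add(Mul(1569, Mul(Pow(Add(Add(0, 4), Pow(Add(23, Add(0, 4)), Rational(1, 2))), -1), Add(1, Add(0, 4)))), 1295) = Add(Mul(1569, Mul(Pow(Add(4, Pow(Add(23, 4), Rational(1, 2))), -1), Add(1, 4))), 1295) = Add(Mul(1569, Mul(Pow(Add(4, Pow(27, Rational(1, 2))), -1), 5)), 1295) = Add(Mul(1569, Mul(Pow(Add(4, Mul(3, Pow(3, Rational(1, 2)))), -1), 5)), 1295) = Add(Mul(1569, Mul(5, Pow(Add(4, Mul(3, Pow(3, Rational(1, 2)))), -1))), 1295) = Add(Mul(7845, Pow(Add(4, Mul(3, Pow(3, Rational(1, 2)))), -1)), 1295) = Add(1295, Mul(7845, Pow(Add(4, Mul(3, Pow(3, Rational(1, 2)))), -1)))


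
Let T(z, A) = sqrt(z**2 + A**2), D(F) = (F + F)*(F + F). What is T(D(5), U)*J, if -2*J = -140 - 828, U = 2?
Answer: 968*sqrt(2501) ≈ 48410.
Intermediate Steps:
D(F) = 4*F**2 (D(F) = (2*F)*(2*F) = 4*F**2)
J = 484 (J = -(-140 - 828)/2 = -1/2*(-968) = 484)
T(z, A) = sqrt(A**2 + z**2)
T(D(5), U)*J = sqrt(2**2 + (4*5**2)**2)*484 = sqrt(4 + (4*25)**2)*484 = sqrt(4 + 100**2)*484 = sqrt(4 + 10000)*484 = sqrt(10004)*484 = (2*sqrt(2501))*484 = 968*sqrt(2501)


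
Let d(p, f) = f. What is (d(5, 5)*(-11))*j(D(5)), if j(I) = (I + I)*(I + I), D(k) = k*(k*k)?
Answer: -3437500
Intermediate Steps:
D(k) = k³ (D(k) = k*k² = k³)
j(I) = 4*I² (j(I) = (2*I)*(2*I) = 4*I²)
(d(5, 5)*(-11))*j(D(5)) = (5*(-11))*(4*(5³)²) = -220*125² = -220*15625 = -55*62500 = -3437500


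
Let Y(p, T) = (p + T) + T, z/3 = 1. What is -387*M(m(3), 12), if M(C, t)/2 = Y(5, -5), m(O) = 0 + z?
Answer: 3870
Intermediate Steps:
z = 3 (z = 3*1 = 3)
m(O) = 3 (m(O) = 0 + 3 = 3)
Y(p, T) = p + 2*T (Y(p, T) = (T + p) + T = p + 2*T)
M(C, t) = -10 (M(C, t) = 2*(5 + 2*(-5)) = 2*(5 - 10) = 2*(-5) = -10)
-387*M(m(3), 12) = -387*(-10) = 3870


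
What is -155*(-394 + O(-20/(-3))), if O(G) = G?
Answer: 180110/3 ≈ 60037.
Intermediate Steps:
-155*(-394 + O(-20/(-3))) = -155*(-394 - 20/(-3)) = -155*(-394 - 20*(-1/3)) = -155*(-394 + 20/3) = -155*(-1162/3) = 180110/3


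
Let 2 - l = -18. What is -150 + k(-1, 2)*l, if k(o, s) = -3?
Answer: -210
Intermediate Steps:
l = 20 (l = 2 - 1*(-18) = 2 + 18 = 20)
-150 + k(-1, 2)*l = -150 - 3*20 = -150 - 60 = -210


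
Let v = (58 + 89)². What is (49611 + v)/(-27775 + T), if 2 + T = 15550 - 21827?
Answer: -35610/17027 ≈ -2.0914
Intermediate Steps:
T = -6279 (T = -2 + (15550 - 21827) = -2 - 6277 = -6279)
v = 21609 (v = 147² = 21609)
(49611 + v)/(-27775 + T) = (49611 + 21609)/(-27775 - 6279) = 71220/(-34054) = 71220*(-1/34054) = -35610/17027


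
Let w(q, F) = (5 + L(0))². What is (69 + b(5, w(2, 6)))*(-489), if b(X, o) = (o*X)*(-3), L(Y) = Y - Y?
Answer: 149634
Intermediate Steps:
L(Y) = 0
w(q, F) = 25 (w(q, F) = (5 + 0)² = 5² = 25)
b(X, o) = -3*X*o (b(X, o) = (X*o)*(-3) = -3*X*o)
(69 + b(5, w(2, 6)))*(-489) = (69 - 3*5*25)*(-489) = (69 - 375)*(-489) = -306*(-489) = 149634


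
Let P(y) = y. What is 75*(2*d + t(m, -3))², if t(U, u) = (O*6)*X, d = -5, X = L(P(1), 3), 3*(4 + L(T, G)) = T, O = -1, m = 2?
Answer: 10800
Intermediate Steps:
L(T, G) = -4 + T/3
X = -11/3 (X = -4 + (⅓)*1 = -4 + ⅓ = -11/3 ≈ -3.6667)
t(U, u) = 22 (t(U, u) = -1*6*(-11/3) = -6*(-11/3) = 22)
75*(2*d + t(m, -3))² = 75*(2*(-5) + 22)² = 75*(-10 + 22)² = 75*12² = 75*144 = 10800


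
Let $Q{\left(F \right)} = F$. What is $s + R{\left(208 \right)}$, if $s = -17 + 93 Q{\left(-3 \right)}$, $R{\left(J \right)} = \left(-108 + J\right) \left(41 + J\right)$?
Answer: $24604$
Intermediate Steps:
$s = -296$ ($s = -17 + 93 \left(-3\right) = -17 - 279 = -296$)
$s + R{\left(208 \right)} = -296 - \left(18364 - 43264\right) = -296 - -24900 = -296 + 24900 = 24604$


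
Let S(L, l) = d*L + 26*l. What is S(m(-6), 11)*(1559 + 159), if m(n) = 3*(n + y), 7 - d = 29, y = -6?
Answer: 1852004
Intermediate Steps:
d = -22 (d = 7 - 1*29 = 7 - 29 = -22)
m(n) = -18 + 3*n (m(n) = 3*(n - 6) = 3*(-6 + n) = -18 + 3*n)
S(L, l) = -22*L + 26*l
S(m(-6), 11)*(1559 + 159) = (-22*(-18 + 3*(-6)) + 26*11)*(1559 + 159) = (-22*(-18 - 18) + 286)*1718 = (-22*(-36) + 286)*1718 = (792 + 286)*1718 = 1078*1718 = 1852004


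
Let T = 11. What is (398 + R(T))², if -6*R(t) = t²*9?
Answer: 187489/4 ≈ 46872.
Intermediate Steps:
R(t) = -3*t²/2 (R(t) = -t²*9/6 = -3*t²/2)
(398 + R(T))² = (398 - 3/2*11²)² = (398 - 3/2*121)² = (398 - 363/2)² = (433/2)² = 187489/4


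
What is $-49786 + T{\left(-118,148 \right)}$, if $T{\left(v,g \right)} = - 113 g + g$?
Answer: $-66362$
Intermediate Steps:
$T{\left(v,g \right)} = - 112 g$
$-49786 + T{\left(-118,148 \right)} = -49786 - 16576 = -66362$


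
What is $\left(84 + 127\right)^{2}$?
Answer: $44521$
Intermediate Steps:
$\left(84 + 127\right)^{2} = 211^{2} = 44521$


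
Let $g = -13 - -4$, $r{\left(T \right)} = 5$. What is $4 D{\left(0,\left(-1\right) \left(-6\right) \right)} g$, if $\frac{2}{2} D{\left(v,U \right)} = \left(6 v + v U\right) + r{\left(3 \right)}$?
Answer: $-180$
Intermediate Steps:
$g = -9$ ($g = -13 + 4 = -9$)
$D{\left(v,U \right)} = 5 + 6 v + U v$ ($D{\left(v,U \right)} = \left(6 v + v U\right) + 5 = \left(6 v + U v\right) + 5 = 5 + 6 v + U v$)
$4 D{\left(0,\left(-1\right) \left(-6\right) \right)} g = 4 \left(5 + 6 \cdot 0 + \left(-1\right) \left(-6\right) 0\right) \left(-9\right) = 4 \left(5 + 0 + 6 \cdot 0\right) \left(-9\right) = 4 \left(5 + 0 + 0\right) \left(-9\right) = 4 \cdot 5 \left(-9\right) = 20 \left(-9\right) = -180$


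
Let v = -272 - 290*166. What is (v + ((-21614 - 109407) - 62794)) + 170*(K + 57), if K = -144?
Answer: -257017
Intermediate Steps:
v = -48412 (v = -272 - 48140 = -48412)
(v + ((-21614 - 109407) - 62794)) + 170*(K + 57) = (-48412 + ((-21614 - 109407) - 62794)) + 170*(-144 + 57) = (-48412 + (-131021 - 62794)) + 170*(-87) = (-48412 - 193815) - 14790 = -242227 - 14790 = -257017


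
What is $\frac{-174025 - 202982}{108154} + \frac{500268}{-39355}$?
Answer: $- \frac{4055476221}{250376510} \approx -16.198$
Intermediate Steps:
$\frac{-174025 - 202982}{108154} + \frac{500268}{-39355} = \left(-174025 - 202982\right) \frac{1}{108154} + 500268 \left(- \frac{1}{39355}\right) = \left(-377007\right) \frac{1}{108154} - \frac{500268}{39355} = - \frac{377007}{108154} - \frac{500268}{39355} = - \frac{4055476221}{250376510}$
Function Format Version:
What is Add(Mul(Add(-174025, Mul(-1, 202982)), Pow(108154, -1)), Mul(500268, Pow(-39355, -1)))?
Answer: Rational(-4055476221, 250376510) ≈ -16.198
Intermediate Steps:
Add(Mul(Add(-174025, Mul(-1, 202982)), Pow(108154, -1)), Mul(500268, Pow(-39355, -1))) = Add(Mul(Add(-174025, -202982), Rational(1, 108154)), Mul(500268, Rational(-1, 39355))) = Add(Mul(-377007, Rational(1, 108154)), Rational(-500268, 39355)) = Add(Rational(-377007, 108154), Rational(-500268, 39355)) = Rational(-4055476221, 250376510)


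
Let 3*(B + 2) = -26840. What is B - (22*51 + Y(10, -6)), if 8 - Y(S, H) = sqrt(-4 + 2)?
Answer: -30236/3 + I*sqrt(2) ≈ -10079.0 + 1.4142*I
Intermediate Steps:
B = -26846/3 (B = -2 + (1/3)*(-26840) = -2 - 26840/3 = -26846/3 ≈ -8948.7)
Y(S, H) = 8 - I*sqrt(2) (Y(S, H) = 8 - sqrt(-4 + 2) = 8 - sqrt(-2) = 8 - I*sqrt(2))
B - (22*51 + Y(10, -6)) = -26846/3 - (22*51 + (8 - I*sqrt(2))) = -26846/3 - (1122 + (8 - I*sqrt(2))) = -26846/3 - (1130 - I*sqrt(2)) = -26846/3 + (-1130 + I*sqrt(2)) = -30236/3 + I*sqrt(2)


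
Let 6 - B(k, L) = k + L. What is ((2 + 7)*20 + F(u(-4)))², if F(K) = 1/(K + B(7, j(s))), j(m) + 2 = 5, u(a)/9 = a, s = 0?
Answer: 51825601/1600 ≈ 32391.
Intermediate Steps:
u(a) = 9*a
j(m) = 3 (j(m) = -2 + 5 = 3)
B(k, L) = 6 - L - k (B(k, L) = 6 - (k + L) = 6 - (L + k) = 6 + (-L - k) = 6 - L - k)
F(K) = 1/(-4 + K) (F(K) = 1/(K + (6 - 1*3 - 1*7)) = 1/(K + (6 - 3 - 7)) = 1/(K - 4) = 1/(-4 + K))
((2 + 7)*20 + F(u(-4)))² = ((2 + 7)*20 + 1/(-4 + 9*(-4)))² = (9*20 + 1/(-4 - 36))² = (180 + 1/(-40))² = (180 - 1/40)² = (7199/40)² = 51825601/1600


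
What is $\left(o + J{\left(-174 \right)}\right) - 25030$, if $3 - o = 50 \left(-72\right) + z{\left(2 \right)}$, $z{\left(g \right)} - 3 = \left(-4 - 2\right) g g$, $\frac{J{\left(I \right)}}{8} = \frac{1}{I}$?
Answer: $- \frac{1862326}{87} \approx -21406.0$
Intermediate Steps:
$J{\left(I \right)} = \frac{8}{I}$
$z{\left(g \right)} = 3 - 6 g^{2}$ ($z{\left(g \right)} = 3 + \left(-4 - 2\right) g g = 3 - 6 g^{2}$)
$o = 3624$ ($o = 3 - \left(50 \left(-72\right) + \left(3 - 6 \cdot 2^{2}\right)\right) = 3 - \left(-3600 + \left(3 - 24\right)\right) = 3 - \left(-3600 - 21\right) = 3 - -3621 = 3 + 3621 = 3624$)
$\left(o + J{\left(-174 \right)}\right) - 25030 = \left(3624 + \frac{8}{-174}\right) - 25030 = \left(3624 + 8 \left(- \frac{1}{174}\right)\right) - 25030 = \left(3624 - \frac{4}{87}\right) - 25030 = \frac{315284}{87} - 25030 = - \frac{1862326}{87}$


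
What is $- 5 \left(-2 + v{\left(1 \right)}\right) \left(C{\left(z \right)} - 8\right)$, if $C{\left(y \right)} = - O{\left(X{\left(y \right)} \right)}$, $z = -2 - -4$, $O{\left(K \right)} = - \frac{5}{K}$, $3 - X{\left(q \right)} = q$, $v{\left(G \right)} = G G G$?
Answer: $-15$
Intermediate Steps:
$v{\left(G \right)} = G^{3}$ ($v{\left(G \right)} = G^{2} G = G^{3}$)
$X{\left(q \right)} = 3 - q$
$z = 2$ ($z = -2 + 4 = 2$)
$C{\left(y \right)} = \frac{5}{3 - y}$ ($C{\left(y \right)} = - \frac{-5}{3 - y} = \frac{5}{3 - y}$)
$- 5 \left(-2 + v{\left(1 \right)}\right) \left(C{\left(z \right)} - 8\right) = - 5 \left(-2 + 1^{3}\right) \left(- \frac{5}{-3 + 2} - 8\right) = - 5 \left(-2 + 1\right) \left(- \frac{5}{-1} - 8\right) = \left(-5\right) \left(-1\right) \left(\left(-5\right) \left(-1\right) - 8\right) = 5 \left(5 - 8\right) = 5 \left(-3\right) = -15$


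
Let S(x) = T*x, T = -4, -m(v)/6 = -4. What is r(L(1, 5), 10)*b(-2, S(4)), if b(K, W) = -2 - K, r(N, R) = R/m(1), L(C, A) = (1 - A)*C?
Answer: 0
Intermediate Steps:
m(v) = 24 (m(v) = -6*(-4) = 24)
L(C, A) = C*(1 - A)
S(x) = -4*x
r(N, R) = R/24
r(L(1, 5), 10)*b(-2, S(4)) = ((1/24)*10)*(-2 - 1*(-2)) = 5*(-2 + 2)/12 = (5/12)*0 = 0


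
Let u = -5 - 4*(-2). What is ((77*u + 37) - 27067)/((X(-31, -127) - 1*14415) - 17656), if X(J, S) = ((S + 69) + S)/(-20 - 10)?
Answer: 160794/192389 ≈ 0.83578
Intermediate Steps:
u = 3 (u = -5 + 8 = 3)
X(J, S) = -23/10 - S/15 (X(J, S) = ((69 + S) + S)/(-30) = (69 + 2*S)*(-1/30) = -23/10 - S/15)
((77*u + 37) - 27067)/((X(-31, -127) - 1*14415) - 17656) = ((77*3 + 37) - 27067)/(((-23/10 - 1/15*(-127)) - 1*14415) - 17656) = ((231 + 37) - 27067)/(((-23/10 + 127/15) - 14415) - 17656) = (268 - 27067)/((37/6 - 14415) - 17656) = -26799/(-86453/6 - 17656) = -26799/(-192389/6) = -26799*(-6/192389) = 160794/192389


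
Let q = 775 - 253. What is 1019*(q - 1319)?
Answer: -812143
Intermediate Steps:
q = 522
1019*(q - 1319) = 1019*(522 - 1319) = 1019*(-797) = -812143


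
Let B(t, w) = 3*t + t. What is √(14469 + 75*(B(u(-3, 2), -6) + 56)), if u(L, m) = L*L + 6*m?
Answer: √24969 ≈ 158.02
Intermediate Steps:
u(L, m) = L² + 6*m
B(t, w) = 4*t
√(14469 + 75*(B(u(-3, 2), -6) + 56)) = √(14469 + 75*(4*((-3)² + 6*2) + 56)) = √(14469 + 75*(4*(9 + 12) + 56)) = √(14469 + 75*(4*21 + 56)) = √(14469 + 75*(84 + 56)) = √(14469 + 75*140) = √(14469 + 10500) = √24969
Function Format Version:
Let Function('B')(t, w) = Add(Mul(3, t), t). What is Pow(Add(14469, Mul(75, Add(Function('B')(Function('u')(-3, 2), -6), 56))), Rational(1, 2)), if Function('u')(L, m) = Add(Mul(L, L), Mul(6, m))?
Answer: Pow(24969, Rational(1, 2)) ≈ 158.02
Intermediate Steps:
Function('u')(L, m) = Add(Pow(L, 2), Mul(6, m))
Function('B')(t, w) = Mul(4, t)
Pow(Add(14469, Mul(75, Add(Function('B')(Function('u')(-3, 2), -6), 56))), Rational(1, 2)) = Pow(Add(14469, Mul(75, Add(Mul(4, Add(Pow(-3, 2), Mul(6, 2))), 56))), Rational(1, 2)) = Pow(Add(14469, Mul(75, Add(Mul(4, Add(9, 12)), 56))), Rational(1, 2)) = Pow(Add(14469, Mul(75, Add(Mul(4, 21), 56))), Rational(1, 2)) = Pow(Add(14469, Mul(75, Add(84, 56))), Rational(1, 2)) = Pow(Add(14469, Mul(75, 140)), Rational(1, 2)) = Pow(Add(14469, 10500), Rational(1, 2)) = Pow(24969, Rational(1, 2))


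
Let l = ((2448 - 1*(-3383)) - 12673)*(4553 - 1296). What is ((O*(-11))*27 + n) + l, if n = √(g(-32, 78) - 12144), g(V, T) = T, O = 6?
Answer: -22286176 + I*√12066 ≈ -2.2286e+7 + 109.85*I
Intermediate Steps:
n = I*√12066 (n = √(78 - 12144) = √(-12066) = I*√12066 ≈ 109.85*I)
l = -22284394 (l = ((2448 + 3383) - 12673)*3257 = (5831 - 12673)*3257 = -6842*3257 = -22284394)
((O*(-11))*27 + n) + l = ((6*(-11))*27 + I*√12066) - 22284394 = (-66*27 + I*√12066) - 22284394 = (-1782 + I*√12066) - 22284394 = -22286176 + I*√12066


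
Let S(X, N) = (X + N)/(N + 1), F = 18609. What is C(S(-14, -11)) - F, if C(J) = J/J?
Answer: -18608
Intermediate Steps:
S(X, N) = (N + X)/(1 + N)
C(J) = 1
C(S(-14, -11)) - F = 1 - 1*18609 = 1 - 18609 = -18608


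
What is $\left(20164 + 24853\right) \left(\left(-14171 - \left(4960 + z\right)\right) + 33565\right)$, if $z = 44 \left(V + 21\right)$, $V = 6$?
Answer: $596295182$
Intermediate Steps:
$z = 1188$ ($z = 44 \left(6 + 21\right) = 44 \cdot 27 = 1188$)
$\left(20164 + 24853\right) \left(\left(-14171 - \left(4960 + z\right)\right) + 33565\right) = \left(20164 + 24853\right) \left(\left(-14171 - \left(4960 + 1188\right)\right) + 33565\right) = 45017 \left(\left(-14171 - 6148\right) + 33565\right) = 45017 \left(-20319 + 33565\right) = 45017 \cdot 13246 = 596295182$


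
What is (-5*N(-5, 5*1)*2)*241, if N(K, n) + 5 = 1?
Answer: 9640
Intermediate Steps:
N(K, n) = -4 (N(K, n) = -5 + 1 = -4)
(-5*N(-5, 5*1)*2)*241 = (-5*(-4)*2)*241 = (20*2)*241 = 40*241 = 9640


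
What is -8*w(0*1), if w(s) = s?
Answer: 0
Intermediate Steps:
-8*w(0*1) = -0 = -8*0 = 0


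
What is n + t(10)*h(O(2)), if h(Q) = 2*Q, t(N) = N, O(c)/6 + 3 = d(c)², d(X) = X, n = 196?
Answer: 316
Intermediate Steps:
O(c) = -18 + 6*c²
n + t(10)*h(O(2)) = 196 + 10*(2*(-18 + 6*2²)) = 196 + 10*(2*(-18 + 6*4)) = 196 + 10*(2*(-18 + 24)) = 196 + 10*(2*6) = 196 + 10*12 = 196 + 120 = 316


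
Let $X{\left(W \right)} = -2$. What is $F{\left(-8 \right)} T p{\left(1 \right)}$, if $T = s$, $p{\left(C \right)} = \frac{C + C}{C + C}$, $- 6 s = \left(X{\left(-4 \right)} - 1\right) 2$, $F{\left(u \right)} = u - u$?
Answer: $0$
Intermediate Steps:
$F{\left(u \right)} = 0$
$s = 1$ ($s = - \frac{\left(-2 - 1\right) 2}{6} = - \frac{\left(-3\right) 2}{6} = \left(- \frac{1}{6}\right) \left(-6\right) = 1$)
$p{\left(C \right)} = 1$ ($p{\left(C \right)} = \frac{2 C}{2 C} = 2 C \frac{1}{2 C} = 1$)
$T = 1$
$F{\left(-8 \right)} T p{\left(1 \right)} = 0 \cdot 1 \cdot 1 = 0 \cdot 1 = 0$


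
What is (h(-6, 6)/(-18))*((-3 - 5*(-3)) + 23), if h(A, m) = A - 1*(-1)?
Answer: 175/18 ≈ 9.7222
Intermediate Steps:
h(A, m) = 1 + A (h(A, m) = A + 1 = 1 + A)
(h(-6, 6)/(-18))*((-3 - 5*(-3)) + 23) = ((1 - 6)/(-18))*((-3 - 5*(-3)) + 23) = (-5*(-1/18))*((-3 + 15) + 23) = 5*(12 + 23)/18 = (5/18)*35 = 175/18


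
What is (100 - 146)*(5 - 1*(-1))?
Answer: -276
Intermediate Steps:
(100 - 146)*(5 - 1*(-1)) = -46*(5 + 1) = -46*6 = -276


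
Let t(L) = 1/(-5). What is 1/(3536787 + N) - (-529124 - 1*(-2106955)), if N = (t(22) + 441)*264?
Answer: -28820331279316/18265791 ≈ -1.5778e+6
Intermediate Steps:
t(L) = -⅕
N = 581856/5 (N = (-⅕ + 441)*264 = (2204/5)*264 = 581856/5 ≈ 1.1637e+5)
1/(3536787 + N) - (-529124 - 1*(-2106955)) = 1/(3536787 + 581856/5) - (-529124 - 1*(-2106955)) = 1/(18265791/5) - (-529124 + 2106955) = 5/18265791 - 1*1577831 = 5/18265791 - 1577831 = -28820331279316/18265791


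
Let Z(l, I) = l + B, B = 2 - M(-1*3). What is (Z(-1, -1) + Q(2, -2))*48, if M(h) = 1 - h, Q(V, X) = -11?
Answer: -672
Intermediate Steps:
B = -2 (B = 2 - (1 - (-1)*3) = 2 - (1 - 1*(-3)) = 2 - (1 + 3) = 2 - 1*4 = 2 - 4 = -2)
Z(l, I) = -2 + l (Z(l, I) = l - 2 = -2 + l)
(Z(-1, -1) + Q(2, -2))*48 = ((-2 - 1) - 11)*48 = (-3 - 11)*48 = -14*48 = -672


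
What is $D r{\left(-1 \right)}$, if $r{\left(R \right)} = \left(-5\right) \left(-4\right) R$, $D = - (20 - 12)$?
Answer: $160$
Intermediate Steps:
$D = -8$ ($D = \left(-1\right) 8 = -8$)
$r{\left(R \right)} = 20 R$
$D r{\left(-1 \right)} = - 8 \cdot 20 \left(-1\right) = \left(-8\right) \left(-20\right) = 160$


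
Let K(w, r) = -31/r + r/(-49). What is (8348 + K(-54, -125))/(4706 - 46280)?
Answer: -8524774/42440125 ≈ -0.20087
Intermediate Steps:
K(w, r) = -31/r - r/49 (K(w, r) = -31/r + r*(-1/49) = -31/r - r/49)
(8348 + K(-54, -125))/(4706 - 46280) = (8348 + (-31/(-125) - 1/49*(-125)))/(4706 - 46280) = (8348 + (-31*(-1/125) + 125/49))/(-41574) = (8348 + (31/125 + 125/49))*(-1/41574) = (8348 + 17144/6125)*(-1/41574) = (51148644/6125)*(-1/41574) = -8524774/42440125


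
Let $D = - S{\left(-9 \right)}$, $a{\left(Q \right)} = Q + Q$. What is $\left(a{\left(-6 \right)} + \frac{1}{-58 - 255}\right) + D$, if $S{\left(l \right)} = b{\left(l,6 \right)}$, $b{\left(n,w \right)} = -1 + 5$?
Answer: $- \frac{5009}{313} \approx -16.003$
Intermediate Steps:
$a{\left(Q \right)} = 2 Q$
$b{\left(n,w \right)} = 4$
$S{\left(l \right)} = 4$
$D = -4$ ($D = \left(-1\right) 4 = -4$)
$\left(a{\left(-6 \right)} + \frac{1}{-58 - 255}\right) + D = \left(2 \left(-6\right) + \frac{1}{-58 - 255}\right) - 4 = \left(-12 + \frac{1}{-313}\right) - 4 = \left(-12 - \frac{1}{313}\right) - 4 = - \frac{3757}{313} - 4 = - \frac{5009}{313}$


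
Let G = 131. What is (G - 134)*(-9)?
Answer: 27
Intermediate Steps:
(G - 134)*(-9) = (131 - 134)*(-9) = -3*(-9) = 27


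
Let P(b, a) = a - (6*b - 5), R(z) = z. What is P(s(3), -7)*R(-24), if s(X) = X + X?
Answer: 912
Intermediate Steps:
s(X) = 2*X
P(b, a) = 5 + a - 6*b (P(b, a) = a - (-5 + 6*b) = a + (5 - 6*b) = 5 + a - 6*b)
P(s(3), -7)*R(-24) = (5 - 7 - 12*3)*(-24) = (5 - 7 - 6*6)*(-24) = (5 - 7 - 36)*(-24) = -38*(-24) = 912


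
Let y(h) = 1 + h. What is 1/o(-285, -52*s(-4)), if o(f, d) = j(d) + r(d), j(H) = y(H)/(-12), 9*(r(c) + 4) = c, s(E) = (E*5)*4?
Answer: 36/4013 ≈ 0.0089708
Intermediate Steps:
s(E) = 20*E (s(E) = (5*E)*4 = 20*E)
r(c) = -4 + c/9
j(H) = -1/12 - H/12 (j(H) = (1 + H)/(-12) = (1 + H)*(-1/12) = -1/12 - H/12)
o(f, d) = -49/12 + d/36 (o(f, d) = (-1/12 - d/12) + (-4 + d/9) = -49/12 + d/36)
1/o(-285, -52*s(-4)) = 1/(-49/12 + (-1040*(-4))/36) = 1/(-49/12 + (-52*(-80))/36) = 1/(-49/12 + (1/36)*4160) = 1/(-49/12 + 1040/9) = 1/(4013/36) = 36/4013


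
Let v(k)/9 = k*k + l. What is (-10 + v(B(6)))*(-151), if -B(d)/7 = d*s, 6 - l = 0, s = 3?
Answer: -21582128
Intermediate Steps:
l = 6 (l = 6 - 1*0 = 6 + 0 = 6)
B(d) = -21*d (B(d) = -7*d*3 = -21*d)
v(k) = 54 + 9*k² (v(k) = 9*(k*k + 6) = 9*(k² + 6) = 9*(6 + k²) = 54 + 9*k²)
(-10 + v(B(6)))*(-151) = (-10 + (54 + 9*(-21*6)²))*(-151) = (-10 + (54 + 9*(-126)²))*(-151) = (-10 + (54 + 9*15876))*(-151) = (-10 + (54 + 142884))*(-151) = (-10 + 142938)*(-151) = 142928*(-151) = -21582128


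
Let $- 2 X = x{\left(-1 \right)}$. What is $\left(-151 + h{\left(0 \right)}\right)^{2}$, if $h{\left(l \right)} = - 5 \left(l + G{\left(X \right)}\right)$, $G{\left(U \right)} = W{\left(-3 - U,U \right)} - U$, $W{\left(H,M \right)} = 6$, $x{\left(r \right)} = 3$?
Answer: $\frac{142129}{4} \approx 35532.0$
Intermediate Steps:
$X = - \frac{3}{2}$ ($X = \left(- \frac{1}{2}\right) 3 = - \frac{3}{2} \approx -1.5$)
$G{\left(U \right)} = 6 - U$
$h{\left(l \right)} = - \frac{75}{2} - 5 l$ ($h{\left(l \right)} = - 5 \left(l + \left(6 - - \frac{3}{2}\right)\right) = - 5 \left(l + \left(6 + \frac{3}{2}\right)\right) = - 5 \left(l + \frac{15}{2}\right) = - 5 \left(\frac{15}{2} + l\right) = - \frac{75}{2} - 5 l$)
$\left(-151 + h{\left(0 \right)}\right)^{2} = \left(-151 - \frac{75}{2}\right)^{2} = \left(- \frac{377}{2}\right)^{2} = \frac{142129}{4}$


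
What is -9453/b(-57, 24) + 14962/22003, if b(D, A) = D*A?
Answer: 76154125/10033368 ≈ 7.5901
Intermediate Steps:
b(D, A) = A*D
-9453/b(-57, 24) + 14962/22003 = -9453/(24*(-57)) + 14962/22003 = -9453/(-1368) + 14962*(1/22003) = -9453*(-1/1368) + 14962/22003 = 3151/456 + 14962/22003 = 76154125/10033368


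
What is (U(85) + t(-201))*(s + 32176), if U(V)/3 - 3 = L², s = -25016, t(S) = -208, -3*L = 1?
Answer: -4267360/3 ≈ -1.4225e+6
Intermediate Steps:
L = -⅓ (L = -⅓*1 = -⅓ ≈ -0.33333)
U(V) = 28/3 (U(V) = 9 + 3*(-⅓)² = 9 + 3*(⅑) = 9 + ⅓ = 28/3)
(U(85) + t(-201))*(s + 32176) = (28/3 - 208)*(-25016 + 32176) = -596/3*7160 = -4267360/3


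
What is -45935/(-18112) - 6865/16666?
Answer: 320606915/150927296 ≈ 2.1242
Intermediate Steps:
-45935/(-18112) - 6865/16666 = -45935*(-1/18112) - 6865*1/16666 = 45935/18112 - 6865/16666 = 320606915/150927296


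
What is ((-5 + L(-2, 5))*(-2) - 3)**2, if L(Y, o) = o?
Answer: 9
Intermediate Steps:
((-5 + L(-2, 5))*(-2) - 3)**2 = ((-5 + 5)*(-2) - 3)**2 = (0*(-2) - 3)**2 = (0 - 3)**2 = (-3)**2 = 9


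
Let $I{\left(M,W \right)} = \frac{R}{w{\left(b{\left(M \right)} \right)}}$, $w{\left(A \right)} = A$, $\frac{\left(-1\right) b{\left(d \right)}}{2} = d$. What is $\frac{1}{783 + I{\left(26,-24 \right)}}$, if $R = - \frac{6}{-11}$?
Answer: $\frac{286}{223935} \approx 0.0012772$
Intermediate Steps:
$b{\left(d \right)} = - 2 d$
$R = \frac{6}{11}$ ($R = \left(-6\right) \left(- \frac{1}{11}\right) = \frac{6}{11} \approx 0.54545$)
$I{\left(M,W \right)} = - \frac{3}{11 M}$ ($I{\left(M,W \right)} = \frac{6}{11 \left(- 2 M\right)} = \frac{6 \left(- \frac{1}{2 M}\right)}{11} = - \frac{3}{11 M}$)
$\frac{1}{783 + I{\left(26,-24 \right)}} = \frac{1}{783 - \frac{3}{11 \cdot 26}} = \frac{1}{783 - \frac{3}{286}} = \frac{1}{\frac{223935}{286}} = \frac{286}{223935}$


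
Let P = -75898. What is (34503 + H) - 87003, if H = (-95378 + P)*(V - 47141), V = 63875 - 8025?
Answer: -1491695184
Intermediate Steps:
V = 55850
H = -1491642684 (H = (-95378 - 75898)*(55850 - 47141) = -171276*8709 = -1491642684)
(34503 + H) - 87003 = (34503 - 1491642684) - 87003 = -1491608181 - 87003 = -1491695184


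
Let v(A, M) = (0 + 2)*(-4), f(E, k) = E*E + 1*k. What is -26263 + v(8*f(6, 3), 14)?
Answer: -26271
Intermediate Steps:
f(E, k) = k + E² (f(E, k) = E² + k = k + E²)
v(A, M) = -8 (v(A, M) = 2*(-4) = -8)
-26263 + v(8*f(6, 3), 14) = -26263 - 8 = -26271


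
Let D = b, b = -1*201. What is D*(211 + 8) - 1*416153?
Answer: -460172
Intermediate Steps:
b = -201
D = -201
D*(211 + 8) - 1*416153 = -201*(211 + 8) - 1*416153 = -201*219 - 416153 = -44019 - 416153 = -460172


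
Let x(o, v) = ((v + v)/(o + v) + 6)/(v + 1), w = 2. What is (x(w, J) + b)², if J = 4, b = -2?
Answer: 64/225 ≈ 0.28444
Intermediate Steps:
x(o, v) = (6 + 2*v/(o + v))/(1 + v) (x(o, v) = ((2*v)/(o + v) + 6)/(1 + v) = (2*v/(o + v) + 6)/(1 + v) = (6 + 2*v/(o + v))/(1 + v))
(x(w, J) + b)² = (2*(3*2 + 4*4)/(2 + 4 + 4² + 2*4) - 2)² = (2*(6 + 16)/(2 + 4 + 16 + 8) - 2)² = (2*22/30 - 2)² = (2*(1/30)*22 - 2)² = (22/15 - 2)² = (-8/15)² = 64/225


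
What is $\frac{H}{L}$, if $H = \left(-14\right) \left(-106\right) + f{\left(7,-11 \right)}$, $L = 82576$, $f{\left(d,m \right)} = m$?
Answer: $\frac{1473}{82576} \approx 0.017838$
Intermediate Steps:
$H = 1473$ ($H = \left(-14\right) \left(-106\right) - 11 = 1484 - 11 = 1473$)
$\frac{H}{L} = \frac{1473}{82576}$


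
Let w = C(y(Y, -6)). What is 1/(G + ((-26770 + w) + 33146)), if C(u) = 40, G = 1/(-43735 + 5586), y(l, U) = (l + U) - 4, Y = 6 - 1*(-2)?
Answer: 38149/244763983 ≈ 0.00015586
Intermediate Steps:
Y = 8 (Y = 6 + 2 = 8)
y(l, U) = -4 + U + l (y(l, U) = (U + l) - 4 = -4 + U + l)
G = -1/38149 (G = 1/(-38149) = -1/38149 ≈ -2.6213e-5)
w = 40
1/(G + ((-26770 + w) + 33146)) = 1/(-1/38149 + ((-26770 + 40) + 33146)) = 1/(-1/38149 + (-26730 + 33146)) = 1/(-1/38149 + 6416) = 1/(244763983/38149) = 38149/244763983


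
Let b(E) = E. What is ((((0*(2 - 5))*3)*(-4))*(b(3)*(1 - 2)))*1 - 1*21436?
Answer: -21436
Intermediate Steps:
((((0*(2 - 5))*3)*(-4))*(b(3)*(1 - 2)))*1 - 1*21436 = ((((0*(2 - 5))*3)*(-4))*(3*(1 - 2)))*1 - 1*21436 = ((((0*(-3))*3)*(-4))*(3*(-1)))*1 - 21436 = (((0*3)*(-4))*(-3))*1 - 21436 = ((0*(-4))*(-3))*1 - 21436 = (0*(-3))*1 - 21436 = 0*1 - 21436 = 0 - 21436 = -21436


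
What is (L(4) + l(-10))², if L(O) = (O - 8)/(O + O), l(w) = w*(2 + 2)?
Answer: 6561/4 ≈ 1640.3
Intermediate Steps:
l(w) = 4*w (l(w) = w*4 = 4*w)
L(O) = (-8 + O)/(2*O) (L(O) = (-8 + O)/((2*O)) = (-8 + O)*(1/(2*O)) = (-8 + O)/(2*O))
(L(4) + l(-10))² = ((½)*(-8 + 4)/4 + 4*(-10))² = ((½)*(¼)*(-4) - 40)² = (-½ - 40)² = (-81/2)² = 6561/4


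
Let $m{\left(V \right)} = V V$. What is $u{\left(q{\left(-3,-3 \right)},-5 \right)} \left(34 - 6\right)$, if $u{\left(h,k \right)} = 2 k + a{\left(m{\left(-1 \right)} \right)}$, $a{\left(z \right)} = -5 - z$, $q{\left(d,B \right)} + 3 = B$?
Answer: $-448$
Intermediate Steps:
$q{\left(d,B \right)} = -3 + B$
$m{\left(V \right)} = V^{2}$
$u{\left(h,k \right)} = -6 + 2 k$ ($u{\left(h,k \right)} = 2 k - 6 = -6 + 2 k$)
$u{\left(q{\left(-3,-3 \right)},-5 \right)} \left(34 - 6\right) = \left(-6 + 2 \left(-5\right)\right) \left(34 - 6\right) = \left(-6 - 10\right) 28 = \left(-16\right) 28 = -448$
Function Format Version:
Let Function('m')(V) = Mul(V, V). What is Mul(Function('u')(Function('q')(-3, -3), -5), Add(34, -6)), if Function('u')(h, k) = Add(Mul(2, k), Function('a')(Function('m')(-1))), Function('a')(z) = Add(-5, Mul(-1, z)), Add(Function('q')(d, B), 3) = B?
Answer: -448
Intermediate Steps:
Function('q')(d, B) = Add(-3, B)
Function('m')(V) = Pow(V, 2)
Function('u')(h, k) = Add(-6, Mul(2, k)) (Function('u')(h, k) = Add(Mul(2, k), Add(-5, Mul(-1, Pow(-1, 2)))) = Add(Mul(2, k), Add(-5, Mul(-1, 1))) = Add(Mul(2, k), Add(-5, -1)) = Add(Mul(2, k), -6) = Add(-6, Mul(2, k)))
Mul(Function('u')(Function('q')(-3, -3), -5), Add(34, -6)) = Mul(Add(-6, Mul(2, -5)), Add(34, -6)) = Mul(Add(-6, -10), 28) = Mul(-16, 28) = -448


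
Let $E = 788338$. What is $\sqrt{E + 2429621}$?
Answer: $3 \sqrt{357551} \approx 1793.9$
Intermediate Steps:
$\sqrt{E + 2429621} = \sqrt{788338 + 2429621} = \sqrt{3217959} = 3 \sqrt{357551}$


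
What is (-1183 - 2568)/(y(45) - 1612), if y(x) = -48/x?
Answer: 56265/24196 ≈ 2.3254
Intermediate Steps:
(-1183 - 2568)/(y(45) - 1612) = (-1183 - 2568)/(-48/45 - 1612) = -3751/(-48*1/45 - 1612) = -3751/(-16/15 - 1612) = -3751/(-24196/15) = -3751*(-15/24196) = 56265/24196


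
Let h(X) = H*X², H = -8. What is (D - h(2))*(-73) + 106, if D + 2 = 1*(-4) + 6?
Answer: -2230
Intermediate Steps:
D = 0 (D = -2 + (1*(-4) + 6) = -2 + (-4 + 6) = -2 + 2 = 0)
h(X) = -8*X²
(D - h(2))*(-73) + 106 = (0 - (-8)*2²)*(-73) + 106 = (0 - (-8)*4)*(-73) + 106 = (0 - 1*(-32))*(-73) + 106 = (0 + 32)*(-73) + 106 = 32*(-73) + 106 = -2336 + 106 = -2230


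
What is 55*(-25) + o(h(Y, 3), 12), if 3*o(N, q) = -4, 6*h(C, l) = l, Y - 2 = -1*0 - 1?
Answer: -4129/3 ≈ -1376.3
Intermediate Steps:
Y = 1 (Y = 2 + (-1*0 - 1) = 2 + (0 - 1) = 2 - 1 = 1)
h(C, l) = l/6
o(N, q) = -4/3 (o(N, q) = (⅓)*(-4) = -4/3)
55*(-25) + o(h(Y, 3), 12) = 55*(-25) - 4/3 = -1375 - 4/3 = -4129/3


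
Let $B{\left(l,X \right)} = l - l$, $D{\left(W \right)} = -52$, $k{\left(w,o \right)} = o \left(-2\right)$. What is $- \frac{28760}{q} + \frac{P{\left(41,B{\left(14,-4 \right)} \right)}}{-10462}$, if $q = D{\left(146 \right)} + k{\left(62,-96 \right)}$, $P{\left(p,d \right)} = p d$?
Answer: $- \frac{1438}{7} \approx -205.43$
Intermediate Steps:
$k{\left(w,o \right)} = - 2 o$
$B{\left(l,X \right)} = 0$
$P{\left(p,d \right)} = d p$
$q = 140$ ($q = -52 - -192 = -52 + 192 = 140$)
$- \frac{28760}{q} + \frac{P{\left(41,B{\left(14,-4 \right)} \right)}}{-10462} = - \frac{28760}{140} + \frac{0 \cdot 41}{-10462} = \left(-28760\right) \frac{1}{140} + 0 \left(- \frac{1}{10462}\right) = - \frac{1438}{7} + 0 = - \frac{1438}{7}$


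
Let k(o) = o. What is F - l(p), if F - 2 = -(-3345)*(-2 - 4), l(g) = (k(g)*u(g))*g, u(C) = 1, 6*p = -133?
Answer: -740137/36 ≈ -20559.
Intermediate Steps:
p = -133/6 (p = (⅙)*(-133) = -133/6 ≈ -22.167)
l(g) = g² (l(g) = (g*1)*g = g*g = g²)
F = -20068 (F = 2 - (-3345)*(-2 - 4) = 2 - (-3345)*(-6) = 2 - 3345*6 = 2 - 20070 = -20068)
F - l(p) = -20068 - (-133/6)² = -20068 - 1*17689/36 = -20068 - 17689/36 = -740137/36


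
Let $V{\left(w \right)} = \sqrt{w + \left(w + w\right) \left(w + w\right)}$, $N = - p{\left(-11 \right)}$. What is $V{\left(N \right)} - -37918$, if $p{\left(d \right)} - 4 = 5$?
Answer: $37918 + 3 \sqrt{35} \approx 37936.0$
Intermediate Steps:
$p{\left(d \right)} = 9$ ($p{\left(d \right)} = 4 + 5 = 9$)
$N = -9$ ($N = \left(-1\right) 9 = -9$)
$V{\left(w \right)} = \sqrt{w + 4 w^{2}}$ ($V{\left(w \right)} = \sqrt{w + 2 w 2 w} = \sqrt{w + 4 w^{2}}$)
$V{\left(N \right)} - -37918 = \sqrt{- 9 \left(1 + 4 \left(-9\right)\right)} - -37918 = \sqrt{- 9 \left(1 - 36\right)} + 37918 = \sqrt{\left(-9\right) \left(-35\right)} + 37918 = \sqrt{315} + 37918 = 3 \sqrt{35} + 37918 = 37918 + 3 \sqrt{35}$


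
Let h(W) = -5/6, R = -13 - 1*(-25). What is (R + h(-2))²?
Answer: 4489/36 ≈ 124.69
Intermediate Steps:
R = 12 (R = -13 + 25 = 12)
h(W) = -⅚ (h(W) = -5*⅙ = -⅚)
(R + h(-2))² = (12 - ⅚)² = (67/6)² = 4489/36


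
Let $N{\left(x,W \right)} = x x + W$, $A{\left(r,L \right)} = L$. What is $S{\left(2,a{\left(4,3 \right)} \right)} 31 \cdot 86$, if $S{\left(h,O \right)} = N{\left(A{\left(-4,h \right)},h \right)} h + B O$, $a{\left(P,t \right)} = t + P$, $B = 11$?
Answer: $237274$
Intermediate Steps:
$N{\left(x,W \right)} = W + x^{2}$ ($N{\left(x,W \right)} = x^{2} + W = W + x^{2}$)
$a{\left(P,t \right)} = P + t$
$S{\left(h,O \right)} = 11 O + h \left(h + h^{2}\right)$ ($S{\left(h,O \right)} = \left(h + h^{2}\right) h + 11 O = h \left(h + h^{2}\right) + 11 O = 11 O + h \left(h + h^{2}\right)$)
$S{\left(2,a{\left(4,3 \right)} \right)} 31 \cdot 86 = \left(11 \left(4 + 3\right) + 2^{2} \left(1 + 2\right)\right) 31 \cdot 86 = \left(11 \cdot 7 + 4 \cdot 3\right) 31 \cdot 86 = \left(77 + 12\right) 31 \cdot 86 = 89 \cdot 31 \cdot 86 = 2759 \cdot 86 = 237274$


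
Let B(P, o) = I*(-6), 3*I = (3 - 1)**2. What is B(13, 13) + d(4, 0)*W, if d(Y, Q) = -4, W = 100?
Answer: -408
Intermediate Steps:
I = 4/3 (I = (3 - 1)**2/3 = (1/3)*2**2 = (1/3)*4 = 4/3 ≈ 1.3333)
B(P, o) = -8 (B(P, o) = (4/3)*(-6) = -8)
B(13, 13) + d(4, 0)*W = -8 - 4*100 = -8 - 400 = -408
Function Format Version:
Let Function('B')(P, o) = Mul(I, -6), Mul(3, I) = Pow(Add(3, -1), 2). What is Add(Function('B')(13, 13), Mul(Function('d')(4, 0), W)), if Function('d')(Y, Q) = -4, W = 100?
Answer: -408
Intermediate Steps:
I = Rational(4, 3) (I = Mul(Rational(1, 3), Pow(Add(3, -1), 2)) = Mul(Rational(1, 3), Pow(2, 2)) = Mul(Rational(1, 3), 4) = Rational(4, 3) ≈ 1.3333)
Function('B')(P, o) = -8 (Function('B')(P, o) = Mul(Rational(4, 3), -6) = -8)
Add(Function('B')(13, 13), Mul(Function('d')(4, 0), W)) = Add(-8, Mul(-4, 100)) = Add(-8, -400) = -408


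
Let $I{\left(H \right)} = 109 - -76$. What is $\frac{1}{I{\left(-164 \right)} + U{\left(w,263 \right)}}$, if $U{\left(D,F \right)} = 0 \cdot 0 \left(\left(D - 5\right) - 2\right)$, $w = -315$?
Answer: $\frac{1}{185} \approx 0.0054054$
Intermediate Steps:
$I{\left(H \right)} = 185$ ($I{\left(H \right)} = 109 + 76 = 185$)
$U{\left(D,F \right)} = 0$ ($U{\left(D,F \right)} = 0 \left(\left(-5 + D\right) - 2\right) = 0 \left(-7 + D\right) = 0$)
$\frac{1}{I{\left(-164 \right)} + U{\left(w,263 \right)}} = \frac{1}{185 + 0} = \frac{1}{185}$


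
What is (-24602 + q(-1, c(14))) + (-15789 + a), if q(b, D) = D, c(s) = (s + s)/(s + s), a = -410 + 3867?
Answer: -36933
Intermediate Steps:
a = 3457
c(s) = 1 (c(s) = (2*s)/((2*s)) = (2*s)*(1/(2*s)) = 1)
(-24602 + q(-1, c(14))) + (-15789 + a) = (-24602 + 1) + (-15789 + 3457) = -24601 - 12332 = -36933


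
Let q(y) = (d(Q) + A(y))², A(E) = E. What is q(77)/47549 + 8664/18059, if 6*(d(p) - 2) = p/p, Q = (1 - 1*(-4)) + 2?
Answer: 18905285171/30912746076 ≈ 0.61157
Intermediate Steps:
Q = 7 (Q = (1 + 4) + 2 = 5 + 2 = 7)
d(p) = 13/6 (d(p) = 2 + (p/p)/6 = 2 + (⅙)*1 = 2 + ⅙ = 13/6)
q(y) = (13/6 + y)²
q(77)/47549 + 8664/18059 = ((13 + 6*77)²/36)/47549 + 8664/18059 = ((13 + 462)²/36)*(1/47549) + 8664*(1/18059) = ((1/36)*475²)*(1/47549) + 8664/18059 = ((1/36)*225625)*(1/47549) + 8664/18059 = (225625/36)*(1/47549) + 8664/18059 = 225625/1711764 + 8664/18059 = 18905285171/30912746076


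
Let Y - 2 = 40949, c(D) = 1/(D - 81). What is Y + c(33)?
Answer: 1965647/48 ≈ 40951.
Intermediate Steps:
c(D) = 1/(-81 + D)
Y = 40951 (Y = 2 + 40949 = 40951)
Y + c(33) = 40951 + 1/(-81 + 33) = 40951 + 1/(-48) = 40951 - 1/48 = 1965647/48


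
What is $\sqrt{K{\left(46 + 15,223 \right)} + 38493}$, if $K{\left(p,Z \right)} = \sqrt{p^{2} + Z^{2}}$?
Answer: $\sqrt{38493 + 5 \sqrt{2138}} \approx 196.78$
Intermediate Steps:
$K{\left(p,Z \right)} = \sqrt{Z^{2} + p^{2}}$
$\sqrt{K{\left(46 + 15,223 \right)} + 38493} = \sqrt{\sqrt{223^{2} + \left(46 + 15\right)^{2}} + 38493} = \sqrt{\sqrt{49729 + 61^{2}} + 38493} = \sqrt{\sqrt{49729 + 3721} + 38493} = \sqrt{\sqrt{53450} + 38493} = \sqrt{5 \sqrt{2138} + 38493} = \sqrt{38493 + 5 \sqrt{2138}}$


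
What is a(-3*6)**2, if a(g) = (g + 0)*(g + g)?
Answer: 419904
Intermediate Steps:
a(g) = 2*g**2 (a(g) = g*(2*g) = 2*g**2)
a(-3*6)**2 = (2*(-3*6)**2)**2 = (2*(-18)**2)**2 = (2*324)**2 = 648**2 = 419904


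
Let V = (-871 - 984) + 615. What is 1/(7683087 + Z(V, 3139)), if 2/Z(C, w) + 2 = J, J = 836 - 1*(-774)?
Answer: 804/6177201949 ≈ 1.3016e-7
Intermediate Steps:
V = -1240 (V = -1855 + 615 = -1240)
J = 1610 (J = 836 + 774 = 1610)
Z(C, w) = 1/804 (Z(C, w) = 2/(-2 + 1610) = 2/1608 = 2*(1/1608) = 1/804)
1/(7683087 + Z(V, 3139)) = 1/(7683087 + 1/804) = 1/(6177201949/804) = 804/6177201949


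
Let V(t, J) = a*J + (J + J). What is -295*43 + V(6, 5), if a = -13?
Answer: -12740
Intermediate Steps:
V(t, J) = -11*J (V(t, J) = -13*J + (J + J) = -13*J + 2*J = -11*J)
-295*43 + V(6, 5) = -295*43 - 11*5 = -12685 - 55 = -12740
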